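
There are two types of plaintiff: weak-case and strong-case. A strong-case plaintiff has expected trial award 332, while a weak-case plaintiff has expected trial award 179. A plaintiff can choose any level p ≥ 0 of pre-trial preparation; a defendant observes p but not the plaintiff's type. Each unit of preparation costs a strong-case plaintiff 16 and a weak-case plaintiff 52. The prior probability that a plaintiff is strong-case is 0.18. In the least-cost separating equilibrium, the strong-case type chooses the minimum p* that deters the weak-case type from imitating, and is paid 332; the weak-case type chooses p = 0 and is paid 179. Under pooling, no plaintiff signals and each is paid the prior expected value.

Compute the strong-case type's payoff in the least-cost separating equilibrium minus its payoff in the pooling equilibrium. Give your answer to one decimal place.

78.4

Least-cost separating signal: p* solves 179 = 332 − 52·p*, so p* = (332 − 179)/52 ≈ 2.9423.
Strong-case type's separating payoff: 332 − 16 × p* = 332 − 16 × (332 − 179)/52 = 332 − 2448/52 ≈ 284.923.
Pooling payoff: 0.18 × 332 + 0.82 × 179 = 206.54.
Difference: 284.923 − 206.54 = 78.383, i.e. 78.4 to one decimal place.
The strong-case type prefers to separate.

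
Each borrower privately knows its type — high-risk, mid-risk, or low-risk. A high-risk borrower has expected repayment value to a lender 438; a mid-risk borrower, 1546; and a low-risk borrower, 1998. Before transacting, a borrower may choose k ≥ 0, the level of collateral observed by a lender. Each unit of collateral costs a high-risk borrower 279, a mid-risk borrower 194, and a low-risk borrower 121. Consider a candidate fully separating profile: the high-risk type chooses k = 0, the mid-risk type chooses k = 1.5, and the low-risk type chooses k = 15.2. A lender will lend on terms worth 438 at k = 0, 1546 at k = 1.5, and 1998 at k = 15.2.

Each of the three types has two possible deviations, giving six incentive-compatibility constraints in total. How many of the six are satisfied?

3

High-risk (own payoff 438): to k=1.5 gives 1546 − 279×1.5 = 1127.5 → profitable ✗; to k=15.2 gives 1998 − 279×15.2 = -2242.8 → no gain ✓.
Low-risk (own payoff 1998 − 121×15.2 = 158.8): to k=0 gives 438 → profitable ✗; to k=1.5 gives 1546 − 121×1.5 = 1364.5 → profitable ✗.
Mid-risk (own payoff 1546 − 194×1.5 = 1255): to k=0 gives 438 → no gain ✓; to k=15.2 gives 1998 − 194×15.2 = -950.8 → no gain ✓.
3 of the 6 constraints hold; not an equilibrium.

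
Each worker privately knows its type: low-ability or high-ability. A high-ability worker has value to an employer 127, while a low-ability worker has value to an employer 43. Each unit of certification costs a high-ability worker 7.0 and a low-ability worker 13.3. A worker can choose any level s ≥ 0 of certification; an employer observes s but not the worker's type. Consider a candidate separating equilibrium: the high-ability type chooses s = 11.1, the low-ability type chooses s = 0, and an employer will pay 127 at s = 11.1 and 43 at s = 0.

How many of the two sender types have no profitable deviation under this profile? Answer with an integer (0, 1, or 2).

High-ability type: signal → 127 − 7.0 × 11.1 = 49.3; deviate to 0 → 43. IC holds (49.3 ≥ 43).
Low-ability type: stay at 0 → 43; mimic → 127 − 13.3 × 11.1 = -20.63. IC holds (43 ≥ -20.63).
2 of 2 constraints hold, so this is a separating equilibrium.

2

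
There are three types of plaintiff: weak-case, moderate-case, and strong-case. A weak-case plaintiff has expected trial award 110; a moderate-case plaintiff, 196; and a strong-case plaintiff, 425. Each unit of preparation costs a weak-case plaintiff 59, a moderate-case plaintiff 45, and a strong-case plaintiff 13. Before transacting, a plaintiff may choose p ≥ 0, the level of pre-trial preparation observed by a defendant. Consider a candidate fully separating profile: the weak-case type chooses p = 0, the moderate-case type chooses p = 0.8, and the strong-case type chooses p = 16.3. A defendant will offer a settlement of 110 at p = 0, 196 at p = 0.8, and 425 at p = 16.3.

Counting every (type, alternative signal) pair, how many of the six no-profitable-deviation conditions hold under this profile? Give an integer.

Weak-case (own payoff 110): to p=0.8 gives 196 − 59×0.8 = 148.8 → profitable ✗; to p=16.3 gives 425 − 59×16.3 = -536.7 → no gain ✓.
Moderate-case (own payoff 196 − 45×0.8 = 160): to p=0 gives 110 → no gain ✓; to p=16.3 gives 425 − 45×16.3 = -308.5 → no gain ✓.
Strong-case (own payoff 425 − 13×16.3 = 213.1): to p=0 gives 110 → no gain ✓; to p=0.8 gives 196 − 13×0.8 = 185.6 → no gain ✓.
5 of the 6 constraints hold; not an equilibrium.

5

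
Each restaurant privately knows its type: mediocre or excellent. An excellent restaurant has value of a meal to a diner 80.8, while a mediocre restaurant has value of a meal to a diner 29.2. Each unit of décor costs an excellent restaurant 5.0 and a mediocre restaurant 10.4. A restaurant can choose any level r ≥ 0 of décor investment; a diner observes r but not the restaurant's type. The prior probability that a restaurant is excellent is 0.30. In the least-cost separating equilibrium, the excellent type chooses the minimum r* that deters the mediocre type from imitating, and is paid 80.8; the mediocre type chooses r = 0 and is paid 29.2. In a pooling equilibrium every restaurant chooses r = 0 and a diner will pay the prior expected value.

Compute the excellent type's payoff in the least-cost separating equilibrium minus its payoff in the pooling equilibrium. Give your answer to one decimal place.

Least-cost separating signal: r* solves 29.2 = 80.8 − 10.4·r*, so r* = (80.8 − 29.2)/10.4 ≈ 4.9615.
Excellent type's separating payoff: 80.8 − 5.0 × r* = 80.8 − 5.0 × (80.8 − 29.2)/10.4 = 80.8 − 258/10.4 ≈ 55.992.
Pooling payoff: 0.30 × 80.8 + 0.70 × 29.2 = 44.68.
Difference: 55.992 − 44.68 = 11.312, i.e. 11.3 to one decimal place.
The excellent type prefers to separate.

11.3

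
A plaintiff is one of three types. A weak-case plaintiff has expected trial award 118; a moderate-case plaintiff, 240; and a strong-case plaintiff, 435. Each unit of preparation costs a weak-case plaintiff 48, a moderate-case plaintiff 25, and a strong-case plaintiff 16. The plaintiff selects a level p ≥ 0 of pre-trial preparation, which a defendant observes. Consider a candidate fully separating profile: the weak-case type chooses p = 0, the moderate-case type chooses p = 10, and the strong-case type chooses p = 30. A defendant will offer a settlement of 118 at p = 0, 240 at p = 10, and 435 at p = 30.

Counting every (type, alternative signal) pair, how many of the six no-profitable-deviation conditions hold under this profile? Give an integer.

Weak-case (own payoff 118): to p=10 gives 240 − 48×10 = -240 → no gain ✓; to p=30 gives 435 − 48×30 = -1005 → no gain ✓.
Moderate-case (own payoff 240 − 25×10 = -10): to p=0 gives 118 → profitable ✗; to p=30 gives 435 − 25×30 = -315 → no gain ✓.
Strong-case (own payoff 435 − 16×30 = -45): to p=0 gives 118 → profitable ✗; to p=10 gives 240 − 16×10 = 80 → profitable ✗.
3 of the 6 constraints hold; not an equilibrium.

3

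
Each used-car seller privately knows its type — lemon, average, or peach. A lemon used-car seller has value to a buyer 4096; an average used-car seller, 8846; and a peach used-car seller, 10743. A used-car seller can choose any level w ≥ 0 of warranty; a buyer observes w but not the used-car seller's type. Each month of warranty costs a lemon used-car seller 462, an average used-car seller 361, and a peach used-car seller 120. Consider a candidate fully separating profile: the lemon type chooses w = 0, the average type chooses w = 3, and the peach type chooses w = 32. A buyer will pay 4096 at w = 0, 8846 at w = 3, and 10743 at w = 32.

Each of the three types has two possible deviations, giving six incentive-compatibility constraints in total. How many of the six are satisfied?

Lemon (own payoff 4096): to w=3 gives 8846 − 462×3 = 7460 → profitable ✗; to w=32 gives 10743 − 462×32 = -4041 → no gain ✓.
Average (own payoff 8846 − 361×3 = 7763): to w=0 gives 4096 → no gain ✓; to w=32 gives 10743 − 361×32 = -809 → no gain ✓.
Peach (own payoff 10743 − 120×32 = 6903): to w=0 gives 4096 → no gain ✓; to w=3 gives 8846 − 120×3 = 8486 → profitable ✗.
4 of the 6 constraints hold; not an equilibrium.

4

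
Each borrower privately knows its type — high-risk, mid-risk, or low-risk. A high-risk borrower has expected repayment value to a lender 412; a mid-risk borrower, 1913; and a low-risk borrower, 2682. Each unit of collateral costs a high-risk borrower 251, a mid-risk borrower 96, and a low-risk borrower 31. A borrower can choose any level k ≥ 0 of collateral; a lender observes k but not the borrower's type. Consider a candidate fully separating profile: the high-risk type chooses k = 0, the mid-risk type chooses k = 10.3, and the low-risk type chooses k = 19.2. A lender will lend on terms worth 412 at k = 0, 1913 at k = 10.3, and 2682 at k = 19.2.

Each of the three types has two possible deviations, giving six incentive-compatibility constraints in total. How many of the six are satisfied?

6

Mid-risk (own payoff 1913 − 96×10.3 = 924.2): to k=0 gives 412 → no gain ✓; to k=19.2 gives 2682 − 96×19.2 = 838.8 → no gain ✓.
Low-risk (own payoff 2682 − 31×19.2 = 2086.8): to k=0 gives 412 → no gain ✓; to k=10.3 gives 1913 − 31×10.3 = 1593.7 → no gain ✓.
High-risk (own payoff 412): to k=10.3 gives 1913 − 251×10.3 = -672.3 → no gain ✓; to k=19.2 gives 2682 − 251×19.2 = -2137.2 → no gain ✓.
6 of the 6 constraints hold; this profile is a separating equilibrium.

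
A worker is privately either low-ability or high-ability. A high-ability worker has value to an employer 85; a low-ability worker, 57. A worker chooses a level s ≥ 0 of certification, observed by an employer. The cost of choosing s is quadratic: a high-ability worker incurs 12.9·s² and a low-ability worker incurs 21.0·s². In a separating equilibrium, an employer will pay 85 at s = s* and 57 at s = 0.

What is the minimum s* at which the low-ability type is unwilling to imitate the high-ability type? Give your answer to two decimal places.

The low-ability type at s = 0 receives 57; imitating at s* yields 85 − 21.0·s*².
Indifference: 57 = 85 − 21.0·s*², so s*² = (85 − 57) / 21.0 ≈ 1.3333.
s* = √1.3333 ≈ 1.15.

1.15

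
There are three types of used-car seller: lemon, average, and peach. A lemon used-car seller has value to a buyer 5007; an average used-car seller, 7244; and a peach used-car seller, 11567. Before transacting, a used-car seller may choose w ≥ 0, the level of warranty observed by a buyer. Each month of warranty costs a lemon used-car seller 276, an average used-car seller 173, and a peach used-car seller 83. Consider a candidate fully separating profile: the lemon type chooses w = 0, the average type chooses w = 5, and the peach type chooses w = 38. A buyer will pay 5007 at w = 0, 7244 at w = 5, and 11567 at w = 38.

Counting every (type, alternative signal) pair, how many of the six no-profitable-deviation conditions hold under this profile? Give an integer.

Lemon (own payoff 5007): to w=5 gives 7244 − 276×5 = 5864 → profitable ✗; to w=38 gives 11567 − 276×38 = 1079 → no gain ✓.
Average (own payoff 7244 − 173×5 = 6379): to w=0 gives 5007 → no gain ✓; to w=38 gives 11567 − 173×38 = 4993 → no gain ✓.
Peach (own payoff 11567 − 83×38 = 8413): to w=0 gives 5007 → no gain ✓; to w=5 gives 7244 − 83×5 = 6829 → no gain ✓.
5 of the 6 constraints hold; not an equilibrium.

5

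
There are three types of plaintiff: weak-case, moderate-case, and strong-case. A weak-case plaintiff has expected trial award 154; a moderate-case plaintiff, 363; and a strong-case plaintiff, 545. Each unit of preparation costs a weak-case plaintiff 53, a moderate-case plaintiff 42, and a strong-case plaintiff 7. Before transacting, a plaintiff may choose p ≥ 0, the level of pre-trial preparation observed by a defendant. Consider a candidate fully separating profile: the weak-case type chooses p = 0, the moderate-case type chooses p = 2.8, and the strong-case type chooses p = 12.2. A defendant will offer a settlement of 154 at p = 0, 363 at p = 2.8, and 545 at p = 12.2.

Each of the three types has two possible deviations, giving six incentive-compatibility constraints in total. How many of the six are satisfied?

5

Weak-case (own payoff 154): to p=2.8 gives 363 − 53×2.8 = 214.6 → profitable ✗; to p=12.2 gives 545 − 53×12.2 = -101.6 → no gain ✓.
Strong-case (own payoff 545 − 7×12.2 = 459.6): to p=0 gives 154 → no gain ✓; to p=2.8 gives 363 − 7×2.8 = 343.4 → no gain ✓.
Moderate-case (own payoff 363 − 42×2.8 = 245.4): to p=0 gives 154 → no gain ✓; to p=12.2 gives 545 − 42×12.2 = 32.6 → no gain ✓.
5 of the 6 constraints hold; not an equilibrium.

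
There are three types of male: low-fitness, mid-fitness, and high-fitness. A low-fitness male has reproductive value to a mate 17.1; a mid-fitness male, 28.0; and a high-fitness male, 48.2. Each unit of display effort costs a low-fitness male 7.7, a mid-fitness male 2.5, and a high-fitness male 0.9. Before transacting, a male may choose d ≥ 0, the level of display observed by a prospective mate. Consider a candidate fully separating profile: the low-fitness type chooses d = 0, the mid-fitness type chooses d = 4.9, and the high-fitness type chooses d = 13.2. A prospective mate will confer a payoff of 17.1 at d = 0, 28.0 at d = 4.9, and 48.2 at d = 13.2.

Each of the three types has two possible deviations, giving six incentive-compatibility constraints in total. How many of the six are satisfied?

Mid-fitness (own payoff 28.0 − 2.5×4.9 = 15.75): to d=0 gives 17.1 → profitable ✗; to d=13.2 gives 48.2 − 2.5×13.2 = 15.2 → no gain ✓.
Low-fitness (own payoff 17.1): to d=4.9 gives 28.0 − 7.7×4.9 = -9.73 → no gain ✓; to d=13.2 gives 48.2 − 7.7×13.2 = -53.44 → no gain ✓.
High-fitness (own payoff 48.2 − 0.9×13.2 = 36.32): to d=0 gives 17.1 → no gain ✓; to d=4.9 gives 28.0 − 0.9×4.9 = 23.59 → no gain ✓.
5 of the 6 constraints hold; not an equilibrium.

5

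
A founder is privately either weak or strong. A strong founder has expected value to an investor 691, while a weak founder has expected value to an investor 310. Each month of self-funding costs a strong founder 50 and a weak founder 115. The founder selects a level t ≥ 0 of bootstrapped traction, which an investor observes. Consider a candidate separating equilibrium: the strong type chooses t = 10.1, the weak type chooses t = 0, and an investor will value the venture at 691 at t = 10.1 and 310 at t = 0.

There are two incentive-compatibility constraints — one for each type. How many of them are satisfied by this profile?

Strong type: signal → 691 − 50 × 10.1 = 186; deviate to 0 → 310. IC fails (186 < 310).
Weak type: stay at 0 → 310; mimic → 691 − 115 × 10.1 = -470.5. IC holds (310 ≥ -470.5).
1 of 2 constraints hold, so this profile is not an equilibrium.

1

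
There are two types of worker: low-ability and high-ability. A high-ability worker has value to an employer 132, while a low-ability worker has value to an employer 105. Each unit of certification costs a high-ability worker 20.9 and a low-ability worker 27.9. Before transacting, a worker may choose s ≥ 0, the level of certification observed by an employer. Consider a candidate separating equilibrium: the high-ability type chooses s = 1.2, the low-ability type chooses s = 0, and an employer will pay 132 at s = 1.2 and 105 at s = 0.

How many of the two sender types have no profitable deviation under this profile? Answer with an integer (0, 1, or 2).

2

Low-ability type: stay at 0 → 105; mimic → 132 − 27.9 × 1.2 = 98.52. IC holds (105 ≥ 98.52).
High-ability type: signal → 132 − 20.9 × 1.2 = 106.92; deviate to 0 → 105. IC holds (106.92 ≥ 105).
2 of 2 constraints hold, so this is a separating equilibrium.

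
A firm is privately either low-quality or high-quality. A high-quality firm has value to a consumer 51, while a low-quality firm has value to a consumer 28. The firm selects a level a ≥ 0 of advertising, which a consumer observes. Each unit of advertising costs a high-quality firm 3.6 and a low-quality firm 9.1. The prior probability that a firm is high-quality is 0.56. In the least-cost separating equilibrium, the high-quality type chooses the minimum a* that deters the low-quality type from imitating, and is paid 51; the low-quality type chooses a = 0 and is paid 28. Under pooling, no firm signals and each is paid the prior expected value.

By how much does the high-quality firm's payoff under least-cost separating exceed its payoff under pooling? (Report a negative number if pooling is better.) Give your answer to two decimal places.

1.02

Least-cost separating signal: a* solves 28 = 51 − 9.1·a*, so a* = (51 − 28)/9.1 ≈ 2.5275.
High-quality type's separating payoff: 51 − 3.6 × a* = 51 − 3.6 × (51 − 28)/9.1 = 51 − 82.8/9.1 ≈ 41.9011.
Pooling payoff: 0.56 × 51 + 0.44 × 28 = 40.88.
Difference: 41.9011 − 40.88 = 1.0211, i.e. 1.02 to two decimal places.
The high-quality type prefers to separate.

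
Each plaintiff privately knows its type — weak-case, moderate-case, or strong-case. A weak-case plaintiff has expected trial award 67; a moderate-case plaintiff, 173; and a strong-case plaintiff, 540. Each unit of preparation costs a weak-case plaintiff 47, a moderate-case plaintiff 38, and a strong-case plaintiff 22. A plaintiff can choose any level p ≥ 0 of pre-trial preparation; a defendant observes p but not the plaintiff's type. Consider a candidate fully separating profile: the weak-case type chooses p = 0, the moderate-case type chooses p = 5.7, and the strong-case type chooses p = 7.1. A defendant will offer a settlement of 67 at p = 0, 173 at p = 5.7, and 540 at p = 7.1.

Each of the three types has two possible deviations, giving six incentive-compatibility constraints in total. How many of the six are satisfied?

Moderate-case (own payoff 173 − 38×5.7 = -43.6): to p=0 gives 67 → profitable ✗; to p=7.1 gives 540 − 38×7.1 = 270.2 → profitable ✗.
Weak-case (own payoff 67): to p=5.7 gives 173 − 47×5.7 = -94.9 → no gain ✓; to p=7.1 gives 540 − 47×7.1 = 206.3 → profitable ✗.
Strong-case (own payoff 540 − 22×7.1 = 383.8): to p=0 gives 67 → no gain ✓; to p=5.7 gives 173 − 22×5.7 = 47.6 → no gain ✓.
3 of the 6 constraints hold; not an equilibrium.

3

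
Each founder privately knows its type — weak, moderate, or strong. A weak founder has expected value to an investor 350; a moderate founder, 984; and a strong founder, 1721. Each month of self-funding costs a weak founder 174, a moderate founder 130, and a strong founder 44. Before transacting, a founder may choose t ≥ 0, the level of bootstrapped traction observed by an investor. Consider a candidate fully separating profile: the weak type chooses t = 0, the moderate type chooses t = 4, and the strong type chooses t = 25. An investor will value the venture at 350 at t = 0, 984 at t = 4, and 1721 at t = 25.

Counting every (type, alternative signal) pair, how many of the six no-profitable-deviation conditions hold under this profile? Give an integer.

Moderate (own payoff 984 − 130×4 = 464): to t=0 gives 350 → no gain ✓; to t=25 gives 1721 − 130×25 = -1529 → no gain ✓.
Strong (own payoff 1721 − 44×25 = 621): to t=0 gives 350 → no gain ✓; to t=4 gives 984 − 44×4 = 808 → profitable ✗.
Weak (own payoff 350): to t=4 gives 984 − 174×4 = 288 → no gain ✓; to t=25 gives 1721 − 174×25 = -2629 → no gain ✓.
5 of the 6 constraints hold; not an equilibrium.

5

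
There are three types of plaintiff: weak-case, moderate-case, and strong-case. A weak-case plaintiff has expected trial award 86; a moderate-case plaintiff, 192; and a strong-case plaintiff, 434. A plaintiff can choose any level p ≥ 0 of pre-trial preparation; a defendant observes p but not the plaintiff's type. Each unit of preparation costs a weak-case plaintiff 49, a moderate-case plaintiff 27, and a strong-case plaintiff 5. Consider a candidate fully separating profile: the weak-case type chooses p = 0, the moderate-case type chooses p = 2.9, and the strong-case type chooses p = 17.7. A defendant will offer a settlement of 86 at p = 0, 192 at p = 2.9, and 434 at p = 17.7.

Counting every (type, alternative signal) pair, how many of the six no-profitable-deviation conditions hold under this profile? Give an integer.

6

Weak-case (own payoff 86): to p=2.9 gives 192 − 49×2.9 = 49.9 → no gain ✓; to p=17.7 gives 434 − 49×17.7 = -433.3 → no gain ✓.
Strong-case (own payoff 434 − 5×17.7 = 345.5): to p=0 gives 86 → no gain ✓; to p=2.9 gives 192 − 5×2.9 = 177.5 → no gain ✓.
Moderate-case (own payoff 192 − 27×2.9 = 113.7): to p=0 gives 86 → no gain ✓; to p=17.7 gives 434 − 27×17.7 = -43.9 → no gain ✓.
6 of the 6 constraints hold; this profile is a separating equilibrium.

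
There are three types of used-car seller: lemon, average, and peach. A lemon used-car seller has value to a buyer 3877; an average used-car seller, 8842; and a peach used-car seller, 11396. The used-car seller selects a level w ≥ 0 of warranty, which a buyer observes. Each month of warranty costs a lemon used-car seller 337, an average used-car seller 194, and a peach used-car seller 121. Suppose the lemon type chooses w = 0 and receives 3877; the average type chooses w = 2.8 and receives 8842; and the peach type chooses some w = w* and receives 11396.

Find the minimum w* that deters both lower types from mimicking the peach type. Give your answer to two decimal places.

Average type (on-path payoff 8842 − 194×2.8 = 8298.8) won't mimic when 8298.8 ≥ 11396 − 194·w*, i.e. w* ≥ 15.96.
Lemon type (on-path payoff 3877) won't mimic when 3877 ≥ 11396 − 337·w*, i.e. w* ≥ 22.31.
Both must hold, so w* = max(22.31, 15.96) = 22.31. The lemon type's constraint binds.

22.31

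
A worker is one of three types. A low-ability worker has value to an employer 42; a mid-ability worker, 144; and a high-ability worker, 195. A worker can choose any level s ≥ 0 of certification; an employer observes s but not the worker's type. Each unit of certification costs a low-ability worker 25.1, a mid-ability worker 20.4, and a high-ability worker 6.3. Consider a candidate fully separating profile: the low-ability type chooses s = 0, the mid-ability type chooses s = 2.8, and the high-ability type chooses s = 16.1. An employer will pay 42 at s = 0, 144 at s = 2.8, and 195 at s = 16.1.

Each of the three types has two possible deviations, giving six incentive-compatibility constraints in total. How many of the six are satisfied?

4

High-ability (own payoff 195 − 6.3×16.1 = 93.57): to s=0 gives 42 → no gain ✓; to s=2.8 gives 144 − 6.3×2.8 = 126.36 → profitable ✗.
Low-ability (own payoff 42): to s=2.8 gives 144 − 25.1×2.8 = 73.72 → profitable ✗; to s=16.1 gives 195 − 25.1×16.1 = -209.11 → no gain ✓.
Mid-ability (own payoff 144 − 20.4×2.8 = 86.88): to s=0 gives 42 → no gain ✓; to s=16.1 gives 195 − 20.4×16.1 = -133.44 → no gain ✓.
4 of the 6 constraints hold; not an equilibrium.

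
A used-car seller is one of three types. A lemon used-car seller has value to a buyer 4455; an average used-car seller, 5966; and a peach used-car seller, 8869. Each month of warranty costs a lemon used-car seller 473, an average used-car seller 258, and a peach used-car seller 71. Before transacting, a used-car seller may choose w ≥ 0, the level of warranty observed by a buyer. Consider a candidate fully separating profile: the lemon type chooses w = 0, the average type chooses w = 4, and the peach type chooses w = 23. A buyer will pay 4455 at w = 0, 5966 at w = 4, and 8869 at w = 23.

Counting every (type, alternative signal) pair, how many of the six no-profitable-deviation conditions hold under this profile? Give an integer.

Average (own payoff 5966 − 258×4 = 4934): to w=0 gives 4455 → no gain ✓; to w=23 gives 8869 − 258×23 = 2935 → no gain ✓.
Lemon (own payoff 4455): to w=4 gives 5966 − 473×4 = 4074 → no gain ✓; to w=23 gives 8869 − 473×23 = -2010 → no gain ✓.
Peach (own payoff 8869 − 71×23 = 7236): to w=0 gives 4455 → no gain ✓; to w=4 gives 5966 − 71×4 = 5682 → no gain ✓.
6 of the 6 constraints hold; this profile is a separating equilibrium.

6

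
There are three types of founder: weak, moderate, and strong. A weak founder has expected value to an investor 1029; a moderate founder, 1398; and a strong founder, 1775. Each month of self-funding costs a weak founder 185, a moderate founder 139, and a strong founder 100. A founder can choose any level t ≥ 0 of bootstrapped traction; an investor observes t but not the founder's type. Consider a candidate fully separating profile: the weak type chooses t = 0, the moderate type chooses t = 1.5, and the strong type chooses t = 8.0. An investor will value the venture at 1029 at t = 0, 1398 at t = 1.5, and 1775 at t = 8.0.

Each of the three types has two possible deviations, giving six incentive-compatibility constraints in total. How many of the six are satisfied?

Moderate (own payoff 1398 − 139×1.5 = 1189.5): to t=0 gives 1029 → no gain ✓; to t=8.0 gives 1775 − 139×8.0 = 663 → no gain ✓.
Strong (own payoff 1775 − 100×8.0 = 975): to t=0 gives 1029 → profitable ✗; to t=1.5 gives 1398 − 100×1.5 = 1248 → profitable ✗.
Weak (own payoff 1029): to t=1.5 gives 1398 − 185×1.5 = 1120.5 → profitable ✗; to t=8.0 gives 1775 − 185×8.0 = 295 → no gain ✓.
3 of the 6 constraints hold; not an equilibrium.

3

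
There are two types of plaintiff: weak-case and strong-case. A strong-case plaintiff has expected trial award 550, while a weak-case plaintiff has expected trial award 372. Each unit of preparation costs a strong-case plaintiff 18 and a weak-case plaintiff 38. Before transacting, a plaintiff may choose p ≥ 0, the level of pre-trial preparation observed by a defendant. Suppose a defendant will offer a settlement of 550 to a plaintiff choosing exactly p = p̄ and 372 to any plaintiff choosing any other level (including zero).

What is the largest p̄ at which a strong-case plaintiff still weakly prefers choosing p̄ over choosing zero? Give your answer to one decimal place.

Choosing p̄ yields the strong-case type 550 − 18·p̄; choosing zero yields 372.
The strong-case type is indifferent at 550 − 18·p̄ = 372, i.e. p̄ = (550 − 372) / 18 ≈ 9.9.
For any p̄ above 9.9 the strong-case type would rather pool at zero, so separation collapses.

9.9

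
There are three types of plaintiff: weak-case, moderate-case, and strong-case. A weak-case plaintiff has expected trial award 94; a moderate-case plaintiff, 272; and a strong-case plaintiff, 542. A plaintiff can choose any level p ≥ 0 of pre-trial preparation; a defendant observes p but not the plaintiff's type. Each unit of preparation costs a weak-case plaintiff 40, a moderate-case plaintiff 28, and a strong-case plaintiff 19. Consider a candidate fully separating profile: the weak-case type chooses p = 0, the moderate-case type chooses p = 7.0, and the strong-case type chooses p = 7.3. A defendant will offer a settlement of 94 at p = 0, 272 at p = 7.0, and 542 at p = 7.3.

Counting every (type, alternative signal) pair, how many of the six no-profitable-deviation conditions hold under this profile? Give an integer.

3

Weak-case (own payoff 94): to p=7.0 gives 272 − 40×7.0 = -8 → no gain ✓; to p=7.3 gives 542 − 40×7.3 = 250 → profitable ✗.
Moderate-case (own payoff 272 − 28×7.0 = 76): to p=0 gives 94 → profitable ✗; to p=7.3 gives 542 − 28×7.3 = 337.6 → profitable ✗.
Strong-case (own payoff 542 − 19×7.3 = 403.3): to p=0 gives 94 → no gain ✓; to p=7.0 gives 272 − 19×7.0 = 139 → no gain ✓.
3 of the 6 constraints hold; not an equilibrium.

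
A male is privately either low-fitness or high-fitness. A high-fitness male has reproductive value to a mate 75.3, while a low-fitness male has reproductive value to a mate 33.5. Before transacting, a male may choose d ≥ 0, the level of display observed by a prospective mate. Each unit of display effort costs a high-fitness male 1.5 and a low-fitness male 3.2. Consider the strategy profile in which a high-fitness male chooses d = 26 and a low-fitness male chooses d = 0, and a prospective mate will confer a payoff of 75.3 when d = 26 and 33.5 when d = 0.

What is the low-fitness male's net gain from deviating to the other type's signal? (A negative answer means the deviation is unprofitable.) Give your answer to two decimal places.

-41.40

Playing d = 0 the low-fitness male receives 33.5.
Deviating to d = 26 brings payment 75.3 at cost 3.2 × 26 = 83.2, netting -7.9.
Gain from deviating: -7.9 − 33.5 = -41.40.
The gain is negative, so the low-fitness type's incentive-compatibility constraint is satisfied.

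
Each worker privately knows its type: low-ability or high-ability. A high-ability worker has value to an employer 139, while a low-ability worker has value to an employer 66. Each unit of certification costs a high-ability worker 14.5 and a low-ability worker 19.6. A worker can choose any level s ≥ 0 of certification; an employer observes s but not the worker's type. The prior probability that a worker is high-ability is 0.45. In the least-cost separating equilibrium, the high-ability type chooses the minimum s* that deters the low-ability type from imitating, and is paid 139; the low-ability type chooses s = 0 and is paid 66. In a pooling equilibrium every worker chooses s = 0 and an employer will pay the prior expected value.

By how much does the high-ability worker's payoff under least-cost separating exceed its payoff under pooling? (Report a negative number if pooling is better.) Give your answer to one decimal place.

-13.9

Least-cost separating signal: s* solves 66 = 139 − 19.6·s*, so s* = (139 − 66)/19.6 ≈ 3.7245.
High-ability type's separating payoff: 139 − 14.5 × s* = 139 − 14.5 × (139 − 66)/19.6 = 139 − 1058.5/19.6 ≈ 84.995.
Pooling payoff: 0.45 × 139 + 0.55 × 66 = 98.85.
Difference: 84.995 − 98.85 = -13.855, i.e. -13.9 to one decimal place.
The high-ability type would prefer the pooling outcome.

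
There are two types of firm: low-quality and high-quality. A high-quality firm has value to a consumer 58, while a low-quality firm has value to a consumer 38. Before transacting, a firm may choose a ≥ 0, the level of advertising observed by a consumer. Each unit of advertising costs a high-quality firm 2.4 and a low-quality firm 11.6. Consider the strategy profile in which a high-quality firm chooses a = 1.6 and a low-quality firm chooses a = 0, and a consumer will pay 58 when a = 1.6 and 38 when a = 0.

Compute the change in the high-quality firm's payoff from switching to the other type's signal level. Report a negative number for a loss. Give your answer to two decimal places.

-16.16

Playing a = 1.6 the high-quality firm receives 58 − 2.4 × 1.6 = 54.16.
Deviating to a = 0 yields 38 instead.
Gain from deviating: 38 − 54.16 = -16.16.
The gain is negative, so the high-quality type's incentive-compatibility constraint is satisfied.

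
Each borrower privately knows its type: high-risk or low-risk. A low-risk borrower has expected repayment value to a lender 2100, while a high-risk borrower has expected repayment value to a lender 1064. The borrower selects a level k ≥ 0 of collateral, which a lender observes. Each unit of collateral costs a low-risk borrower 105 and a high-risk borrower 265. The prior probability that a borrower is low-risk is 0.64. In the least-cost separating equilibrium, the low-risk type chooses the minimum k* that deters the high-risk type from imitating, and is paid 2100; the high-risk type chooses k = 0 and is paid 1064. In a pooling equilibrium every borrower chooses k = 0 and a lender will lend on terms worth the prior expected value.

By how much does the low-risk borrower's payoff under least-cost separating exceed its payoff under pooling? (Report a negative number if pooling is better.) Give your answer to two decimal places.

-37.53

Least-cost separating signal: k* solves 1064 = 2100 − 265·k*, so k* = (2100 − 1064)/265 ≈ 3.9094.
Low-risk type's separating payoff: 2100 − 105 × k* = 2100 − 105 × (2100 − 1064)/265 = 2100 − 108780/265 ≈ 1689.5094.
Pooling payoff: 0.64 × 2100 + 0.36 × 1064 = 1727.04.
Difference: 1689.5094 − 1727.04 = -37.5306, i.e. -37.53 to two decimal places.
The low-risk type would prefer the pooling outcome.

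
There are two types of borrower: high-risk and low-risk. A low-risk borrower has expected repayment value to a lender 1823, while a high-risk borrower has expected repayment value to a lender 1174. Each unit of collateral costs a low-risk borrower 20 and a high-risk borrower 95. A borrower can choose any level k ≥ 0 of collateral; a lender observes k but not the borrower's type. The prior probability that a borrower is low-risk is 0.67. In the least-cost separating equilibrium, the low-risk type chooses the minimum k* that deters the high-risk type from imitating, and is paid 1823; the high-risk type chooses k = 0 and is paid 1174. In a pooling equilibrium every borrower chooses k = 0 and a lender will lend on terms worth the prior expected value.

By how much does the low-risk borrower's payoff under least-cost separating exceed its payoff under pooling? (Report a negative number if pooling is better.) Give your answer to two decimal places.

Least-cost separating signal: k* solves 1174 = 1823 − 95·k*, so k* = (1823 − 1174)/95 ≈ 6.8316.
Low-risk type's separating payoff: 1823 − 20 × k* = 1823 − 20 × (1823 − 1174)/95 = 1823 − 12980/95 ≈ 1686.3684.
Pooling payoff: 0.67 × 1823 + 0.33 × 1174 = 1608.83.
Difference: 1686.3684 − 1608.83 = 77.5384, i.e. 77.54 to two decimal places.
The low-risk type prefers to separate.

77.54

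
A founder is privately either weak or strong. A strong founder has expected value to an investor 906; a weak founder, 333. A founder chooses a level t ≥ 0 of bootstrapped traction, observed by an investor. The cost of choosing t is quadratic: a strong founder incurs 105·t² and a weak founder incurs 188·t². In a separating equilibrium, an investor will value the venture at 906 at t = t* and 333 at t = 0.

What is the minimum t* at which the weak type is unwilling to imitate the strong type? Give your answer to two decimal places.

The weak type at t = 0 receives 333; imitating at t* yields 906 − 188·t*².
Indifference: 333 = 906 − 188·t*², so t*² = (906 − 333) / 188 ≈ 3.0479.
t* = √3.0479 ≈ 1.75.

1.75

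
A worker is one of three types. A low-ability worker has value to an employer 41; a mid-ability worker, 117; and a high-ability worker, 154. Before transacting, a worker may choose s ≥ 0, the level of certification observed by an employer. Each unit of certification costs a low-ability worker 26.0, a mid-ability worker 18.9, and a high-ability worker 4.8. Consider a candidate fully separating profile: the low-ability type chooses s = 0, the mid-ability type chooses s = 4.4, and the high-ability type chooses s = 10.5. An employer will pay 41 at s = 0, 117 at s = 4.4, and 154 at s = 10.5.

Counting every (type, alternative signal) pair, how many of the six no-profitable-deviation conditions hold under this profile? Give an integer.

5

Mid-ability (own payoff 117 − 18.9×4.4 = 33.84): to s=0 gives 41 → profitable ✗; to s=10.5 gives 154 − 18.9×10.5 = -44.45 → no gain ✓.
Low-ability (own payoff 41): to s=4.4 gives 117 − 26.0×4.4 = 2.6 → no gain ✓; to s=10.5 gives 154 − 26.0×10.5 = -119 → no gain ✓.
High-ability (own payoff 154 − 4.8×10.5 = 103.6): to s=0 gives 41 → no gain ✓; to s=4.4 gives 117 − 4.8×4.4 = 95.88 → no gain ✓.
5 of the 6 constraints hold; not an equilibrium.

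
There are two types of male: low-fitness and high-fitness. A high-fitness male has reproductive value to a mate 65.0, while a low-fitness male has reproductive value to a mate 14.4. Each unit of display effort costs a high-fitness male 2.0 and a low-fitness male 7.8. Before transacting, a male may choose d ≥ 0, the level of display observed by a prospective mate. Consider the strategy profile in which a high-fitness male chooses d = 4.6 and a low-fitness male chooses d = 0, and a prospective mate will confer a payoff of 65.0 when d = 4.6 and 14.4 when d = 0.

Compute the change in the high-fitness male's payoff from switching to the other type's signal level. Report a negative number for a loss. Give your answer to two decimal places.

Playing d = 4.6 the high-fitness male receives 65.0 − 2.0 × 4.6 = 55.8.
Deviating to d = 0 yields 14.4 instead.
Gain from deviating: 14.4 − 55.8 = -41.40.
The gain is negative, so the high-fitness type's incentive-compatibility constraint is satisfied.

-41.40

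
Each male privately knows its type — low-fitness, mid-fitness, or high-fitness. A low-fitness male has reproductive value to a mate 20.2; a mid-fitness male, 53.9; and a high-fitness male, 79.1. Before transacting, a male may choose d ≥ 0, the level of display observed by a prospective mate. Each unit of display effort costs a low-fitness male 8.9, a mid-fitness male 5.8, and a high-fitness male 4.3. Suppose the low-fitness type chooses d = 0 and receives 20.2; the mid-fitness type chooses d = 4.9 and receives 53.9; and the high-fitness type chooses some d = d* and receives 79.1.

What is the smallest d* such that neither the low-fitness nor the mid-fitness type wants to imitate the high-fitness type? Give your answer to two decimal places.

Mid-fitness type (on-path payoff 53.9 − 5.8×4.9 = 25.48) won't mimic when 25.48 ≥ 79.1 − 5.8·d*, i.e. d* ≥ 9.24.
Low-fitness type (on-path payoff 20.2) won't mimic when 20.2 ≥ 79.1 − 8.9·d*, i.e. d* ≥ 6.62.
Both must hold, so d* = max(6.62, 9.24) = 9.24. The mid-fitness type's constraint binds.

9.24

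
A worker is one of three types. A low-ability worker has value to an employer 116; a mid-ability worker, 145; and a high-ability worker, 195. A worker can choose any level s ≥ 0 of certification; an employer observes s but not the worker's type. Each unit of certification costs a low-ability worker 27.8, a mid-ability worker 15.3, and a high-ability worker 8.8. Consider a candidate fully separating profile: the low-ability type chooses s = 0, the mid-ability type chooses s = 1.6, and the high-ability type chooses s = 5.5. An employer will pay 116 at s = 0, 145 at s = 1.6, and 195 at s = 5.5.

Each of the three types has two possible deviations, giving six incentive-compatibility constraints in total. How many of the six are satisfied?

High-ability (own payoff 195 − 8.8×5.5 = 146.6): to s=0 gives 116 → no gain ✓; to s=1.6 gives 145 − 8.8×1.6 = 130.92 → no gain ✓.
Mid-ability (own payoff 145 − 15.3×1.6 = 120.52): to s=0 gives 116 → no gain ✓; to s=5.5 gives 195 − 15.3×5.5 = 110.85 → no gain ✓.
Low-ability (own payoff 116): to s=1.6 gives 145 − 27.8×1.6 = 100.52 → no gain ✓; to s=5.5 gives 195 − 27.8×5.5 = 42.1 → no gain ✓.
6 of the 6 constraints hold; this profile is a separating equilibrium.

6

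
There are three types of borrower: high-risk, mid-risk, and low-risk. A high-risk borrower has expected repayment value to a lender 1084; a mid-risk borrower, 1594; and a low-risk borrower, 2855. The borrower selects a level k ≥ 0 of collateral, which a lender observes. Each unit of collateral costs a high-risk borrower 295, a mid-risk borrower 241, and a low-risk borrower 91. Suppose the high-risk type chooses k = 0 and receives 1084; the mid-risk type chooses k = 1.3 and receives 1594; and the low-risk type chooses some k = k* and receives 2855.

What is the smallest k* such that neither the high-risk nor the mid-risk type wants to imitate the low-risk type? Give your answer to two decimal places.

High-risk type (on-path payoff 1084) won't mimic when 1084 ≥ 2855 − 295·k*, i.e. k* ≥ 6.00.
Mid-risk type (on-path payoff 1594 − 241×1.3 = 1280.7) won't mimic when 1280.7 ≥ 2855 − 241·k*, i.e. k* ≥ 6.53.
Both must hold, so k* = max(6.00, 6.53) = 6.53. The mid-risk type's constraint binds.

6.53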